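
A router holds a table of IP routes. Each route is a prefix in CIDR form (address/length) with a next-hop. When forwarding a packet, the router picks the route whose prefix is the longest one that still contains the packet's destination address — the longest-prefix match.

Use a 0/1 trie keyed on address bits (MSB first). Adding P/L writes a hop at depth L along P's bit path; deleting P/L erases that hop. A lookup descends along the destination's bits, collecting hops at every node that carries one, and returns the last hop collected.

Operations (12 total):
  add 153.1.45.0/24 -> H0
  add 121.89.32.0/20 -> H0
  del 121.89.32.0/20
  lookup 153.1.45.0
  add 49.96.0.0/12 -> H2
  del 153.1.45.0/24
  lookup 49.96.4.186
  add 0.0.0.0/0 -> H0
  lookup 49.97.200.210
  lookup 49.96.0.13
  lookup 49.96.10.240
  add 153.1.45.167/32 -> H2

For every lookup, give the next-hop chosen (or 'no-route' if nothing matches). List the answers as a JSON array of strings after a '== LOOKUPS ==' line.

Apply in order:
  add 153.1.45.0/24 -> H0 at depth 24
  add 121.89.32.0/20 -> H0 at depth 20
  - 121.89.32.0/20 clear@20
  Q 153.1.45.0: descend 100110010000000100101101 ; hops seen [H0] ; pick H0
  add 49.96.0.0/12 -> H2 at depth 12
  - 153.1.45.0/24 clear@24
  Q 49.96.4.186: descend 001100010110 ; hops seen [H2] ; pick H2
  add 0.0.0.0/0 -> H0 at depth 0
  Q 49.97.200.210: descend 001100010110 ; hops seen [H0,H2] ; pick H2
  Q 49.96.0.13: descend 001100010110 ; hops seen [H0,H2] ; pick H2
  Q 49.96.10.240: descend 001100010110 ; hops seen [H0,H2] ; pick H2
  add 153.1.45.167/32 -> H2 at depth 32

== LOOKUPS ==
["H0","H2","H2","H2","H2"]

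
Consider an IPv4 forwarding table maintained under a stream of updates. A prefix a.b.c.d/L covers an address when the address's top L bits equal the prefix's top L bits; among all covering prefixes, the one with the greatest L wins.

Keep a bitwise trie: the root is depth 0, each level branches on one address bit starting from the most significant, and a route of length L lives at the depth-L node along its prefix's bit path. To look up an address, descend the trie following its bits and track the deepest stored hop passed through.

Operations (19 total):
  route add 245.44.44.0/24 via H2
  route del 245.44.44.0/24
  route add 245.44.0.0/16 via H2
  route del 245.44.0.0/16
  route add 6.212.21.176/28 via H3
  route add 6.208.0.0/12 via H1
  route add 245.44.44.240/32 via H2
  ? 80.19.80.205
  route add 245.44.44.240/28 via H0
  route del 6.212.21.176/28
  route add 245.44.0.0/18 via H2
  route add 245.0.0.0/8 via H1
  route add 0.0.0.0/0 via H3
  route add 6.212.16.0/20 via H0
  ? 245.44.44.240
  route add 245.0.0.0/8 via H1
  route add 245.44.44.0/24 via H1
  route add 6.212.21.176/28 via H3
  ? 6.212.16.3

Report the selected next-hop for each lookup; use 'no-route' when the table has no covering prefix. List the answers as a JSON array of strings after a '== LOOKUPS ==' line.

Trace:
  + 245.44.44.0/24 (H2) depth=24
  del 245.44.44.0/24 (clear depth 24)
  + 245.44.0.0/16 (H2) depth=16
  del 245.44.0.0/16 (clear depth 16)
  + 6.212.21.176/28 (H3) depth=28
  + 6.208.0.0/12 (H1) depth=12
  + 245.44.44.240/32 (H2) depth=32
  Q 80.19.80.205: descend 0 ; hops seen [∅] ; pick no-route
  + 245.44.44.240/28 (H0) depth=28
  del 6.212.21.176/28 (clear depth 28)
  + 245.44.0.0/18 (H2) depth=18
  + 245.0.0.0/8 (H1) depth=8
  + 0.0.0.0/0 (H3) depth=0
  + 6.212.16.0/20 (H0) depth=20
  Q 245.44.44.240: descend 11110101001011000010110011110000 ; hops seen [H3,H1,H2,H0,H2] ; pick H2
  + 245.0.0.0/8 (H1) depth=8
  + 245.44.44.0/24 (H1) depth=24
  + 6.212.21.176/28 (H3) depth=28
  Q 6.212.16.3: descend 000001101101010000010 ; hops seen [H3,H1,H0] ; pick H0

== LOOKUPS ==
["no-route","H2","H0"]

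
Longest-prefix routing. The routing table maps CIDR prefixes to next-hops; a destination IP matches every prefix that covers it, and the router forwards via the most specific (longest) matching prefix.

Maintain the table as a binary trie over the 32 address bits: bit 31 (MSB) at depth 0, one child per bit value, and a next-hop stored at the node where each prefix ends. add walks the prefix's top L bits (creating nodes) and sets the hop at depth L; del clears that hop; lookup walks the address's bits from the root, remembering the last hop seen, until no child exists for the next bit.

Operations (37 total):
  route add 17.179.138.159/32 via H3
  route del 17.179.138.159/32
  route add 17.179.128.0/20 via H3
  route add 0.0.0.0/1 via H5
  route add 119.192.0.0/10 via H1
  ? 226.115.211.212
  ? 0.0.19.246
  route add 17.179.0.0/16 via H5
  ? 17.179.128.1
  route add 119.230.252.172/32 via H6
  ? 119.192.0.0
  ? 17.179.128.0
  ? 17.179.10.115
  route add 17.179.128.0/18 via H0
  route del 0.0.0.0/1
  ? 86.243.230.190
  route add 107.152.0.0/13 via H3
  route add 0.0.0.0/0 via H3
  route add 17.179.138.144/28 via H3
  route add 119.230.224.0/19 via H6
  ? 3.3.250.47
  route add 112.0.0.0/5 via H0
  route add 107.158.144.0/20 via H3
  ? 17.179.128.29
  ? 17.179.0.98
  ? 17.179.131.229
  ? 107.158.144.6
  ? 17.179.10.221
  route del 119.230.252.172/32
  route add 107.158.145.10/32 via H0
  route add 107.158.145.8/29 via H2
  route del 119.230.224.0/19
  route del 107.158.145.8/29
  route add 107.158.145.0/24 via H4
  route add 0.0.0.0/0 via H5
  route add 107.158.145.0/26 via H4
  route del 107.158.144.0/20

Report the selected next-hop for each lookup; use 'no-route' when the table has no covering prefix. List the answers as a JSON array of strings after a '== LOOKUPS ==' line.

Trace:
  + 17.179.138.159/32 (H3) depth=32
  - 17.179.138.159/32 clear@32
  + 17.179.128.0/20 (H3) depth=20
  + 0.0.0.0/1 (H5) depth=1
  + 119.192.0.0/10 (H1) depth=10
  lookup 226.115.211.212: bits ε walk d0:- -> no-route
  lookup 0.0.19.246: bits 000 walk d0:-→d1:H5→d2:-→d3:- -> H5
  + 17.179.0.0/16 (H5) depth=16
  lookup 17.179.128.1: bits 00010001101100111000 walk d0:-→d1:H5→d2:-→d3:-→d4:-→d5:-→d6:-→d7:-→d8:-→d9:-→d10:-→d11:-→d12:-→d13:-→d14:-→d15:-→d16:H5→d17:-→d18:-→d19:-→d20:H3 -> H3
  + 119.230.252.172/32 (H6) depth=32
  lookup 119.192.0.0: bits 0111011111 walk d0:-→d1:H5→d2:-→d3:-→d4:-→d5:-→d6:-→d7:-→d8:-→d9:-→d10:H1 -> H1
  lookup 17.179.128.0: bits 00010001101100111000 walk d0:-→d1:H5→d2:-→d3:-→d4:-→d5:-→d6:-→d7:-→d8:-→d9:-→d10:-→d11:-→d12:-→d13:-→d14:-→d15:-→d16:H5→d17:-→d18:-→d19:-→d20:H3 -> H3
  lookup 17.179.10.115: bits 0001000110110011 walk d0:-→d1:H5→d2:-→d3:-→d4:-→d5:-→d6:-→d7:-→d8:-→d9:-→d10:-→d11:-→d12:-→d13:-→d14:-→d15:-→d16:H5 -> H5
  + 17.179.128.0/18 (H0) depth=18
  - 0.0.0.0/1 clear@1
  lookup 86.243.230.190: bits 01 walk d0:-→d1:-→d2:- -> no-route
  + 107.152.0.0/13 (H3) depth=13
  + 0.0.0.0/0 (H3) depth=0
  + 17.179.138.144/28 (H3) depth=28
  + 119.230.224.0/19 (H6) depth=19
  lookup 3.3.250.47: bits 000 walk d0:H3→d1:-→d2:-→d3:- -> H3
  + 112.0.0.0/5 (H0) depth=5
  + 107.158.144.0/20 (H3) depth=20
  lookup 17.179.128.29: bits 00010001101100111000 walk d0:H3→d1:-→d2:-→d3:-→d4:-→d5:-→d6:-→d7:-→d8:-→d9:-→d10:-→d11:-→d12:-→d13:-→d14:-→d15:-→d16:H5→d17:-→d18:H0→d19:-→d20:H3 -> H3
  lookup 17.179.0.98: bits 0001000110110011 walk d0:H3→d1:-→d2:-→d3:-→d4:-→d5:-→d6:-→d7:-→d8:-→d9:-→d10:-→d11:-→d12:-→d13:-→d14:-→d15:-→d16:H5 -> H5
  lookup 17.179.131.229: bits 00010001101100111000 walk d0:H3→d1:-→d2:-→d3:-→d4:-→d5:-→d6:-→d7:-→d8:-→d9:-→d10:-→d11:-→d12:-→d13:-→d14:-→d15:-→d16:H5→d17:-→d18:H0→d19:-→d20:H3 -> H3
  lookup 107.158.144.6: bits 01101011100111101001 walk d0:H3→d1:-→d2:-→d3:-→d4:-→d5:-→d6:-→d7:-→d8:-→d9:-→d10:-→d11:-→d12:-→d13:H3→d14:-→d15:-→d16:-→d17:-→d18:-→d19:-→d20:H3 -> H3
  lookup 17.179.10.221: bits 0001000110110011 walk d0:H3→d1:-→d2:-→d3:-→d4:-→d5:-→d6:-→d7:-→d8:-→d9:-→d10:-→d11:-→d12:-→d13:-→d14:-→d15:-→d16:H5 -> H5
  - 119.230.252.172/32 clear@32
  + 107.158.145.10/32 (H0) depth=32
  + 107.158.145.8/29 (H2) depth=29
  - 119.230.224.0/19 clear@19
  - 107.158.145.8/29 clear@29
  + 107.158.145.0/24 (H4) depth=24
  + 0.0.0.0/0 (H5) depth=0
  + 107.158.145.0/26 (H4) depth=26
  - 107.158.144.0/20 clear@20

== LOOKUPS ==
["no-route","H5","H3","H1","H3","H5","no-route","H3","H3","H5","H3","H3","H5"]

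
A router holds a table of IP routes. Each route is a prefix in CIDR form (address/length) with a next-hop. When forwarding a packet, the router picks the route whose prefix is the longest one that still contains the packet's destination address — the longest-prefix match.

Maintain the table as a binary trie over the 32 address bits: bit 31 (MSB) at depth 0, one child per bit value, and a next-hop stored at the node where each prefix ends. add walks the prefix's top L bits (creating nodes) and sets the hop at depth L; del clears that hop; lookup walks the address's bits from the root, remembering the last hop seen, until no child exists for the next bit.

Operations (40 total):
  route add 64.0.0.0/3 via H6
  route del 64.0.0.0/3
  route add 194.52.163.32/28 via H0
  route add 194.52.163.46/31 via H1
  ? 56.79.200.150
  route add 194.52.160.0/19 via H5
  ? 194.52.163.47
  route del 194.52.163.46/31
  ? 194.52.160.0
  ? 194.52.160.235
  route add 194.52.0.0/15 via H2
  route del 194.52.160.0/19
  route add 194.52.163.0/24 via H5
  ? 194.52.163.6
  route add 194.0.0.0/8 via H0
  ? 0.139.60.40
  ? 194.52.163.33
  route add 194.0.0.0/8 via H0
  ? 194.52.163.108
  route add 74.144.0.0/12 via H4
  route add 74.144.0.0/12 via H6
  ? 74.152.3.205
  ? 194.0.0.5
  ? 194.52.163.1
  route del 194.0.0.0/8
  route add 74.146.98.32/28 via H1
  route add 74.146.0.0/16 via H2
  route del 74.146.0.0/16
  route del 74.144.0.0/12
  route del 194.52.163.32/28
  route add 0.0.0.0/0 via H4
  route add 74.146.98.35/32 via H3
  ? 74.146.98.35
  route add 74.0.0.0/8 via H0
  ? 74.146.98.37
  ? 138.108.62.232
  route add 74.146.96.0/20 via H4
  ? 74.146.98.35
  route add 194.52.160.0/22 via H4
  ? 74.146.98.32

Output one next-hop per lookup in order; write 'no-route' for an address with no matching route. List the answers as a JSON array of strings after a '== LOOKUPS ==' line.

Trace:
  + 64.0.0.0/3 (H6) depth=3
  - 64.0.0.0/3 clear@3
  + 194.52.163.32/28 (H0) depth=28
  + 194.52.163.46/31 (H1) depth=31
  ? 56.79.200.150  path d0:-→d1:-  best=no-route
  + 194.52.160.0/19 (H5) depth=19
  ? 194.52.163.47  path d0:-→d1:-→d2:-→d3:-→d4:-→d5:-→d6:-→d7:-→d8:-→d9:-→d10:-→d11:-→d12:-→d13:-→d14:-→d15:-→d16:-→d17:-→d18:-→d19:H5→d20:-→d21:-→d22:-→d23:-→d24:-→d25:-→d26:-→d27:-→d28:H0→d29:-→d30:-→d31:H1  best=H1
  - 194.52.163.46/31 clear@31
  ? 194.52.160.0  path d0:-→d1:-→d2:-→d3:-→d4:-→d5:-→d6:-→d7:-→d8:-→d9:-→d10:-→d11:-→d12:-→d13:-→d14:-→d15:-→d16:-→d17:-→d18:-→d19:H5→d20:-→d21:-→d22:-  best=H5
  ? 194.52.160.235  path d0:-→d1:-→d2:-→d3:-→d4:-→d5:-→d6:-→d7:-→d8:-→d9:-→d10:-→d11:-→d12:-→d13:-→d14:-→d15:-→d16:-→d17:-→d18:-→d19:H5→d20:-→d21:-→d22:-  best=H5
  + 194.52.0.0/15 (H2) depth=15
  - 194.52.160.0/19 clear@19
  + 194.52.163.0/24 (H5) depth=24
  ? 194.52.163.6  path d0:-→d1:-→d2:-→d3:-→d4:-→d5:-→d6:-→d7:-→d8:-→d9:-→d10:-→d11:-→d12:-→d13:-→d14:-→d15:H2→d16:-→d17:-→d18:-→d19:-→d20:-→d21:-→d22:-→d23:-→d24:H5→d25:-→d26:-  best=H5
  + 194.0.0.0/8 (H0) depth=8
  ? 0.139.60.40  path d0:-→d1:-  best=no-route
  ? 194.52.163.33  path d0:-→d1:-→d2:-→d3:-→d4:-→d5:-→d6:-→d7:-→d8:H0→d9:-→d10:-→d11:-→d12:-→d13:-→d14:-→d15:H2→d16:-→d17:-→d18:-→d19:-→d20:-→d21:-→d22:-→d23:-→d24:H5→d25:-→d26:-→d27:-→d28:H0  best=H0
  + 194.0.0.0/8 (H0) depth=8
  ? 194.52.163.108  path d0:-→d1:-→d2:-→d3:-→d4:-→d5:-→d6:-→d7:-→d8:H0→d9:-→d10:-→d11:-→d12:-→d13:-→d14:-→d15:H2→d16:-→d17:-→d18:-→d19:-→d20:-→d21:-→d22:-→d23:-→d24:H5→d25:-  best=H5
  + 74.144.0.0/12 (H4) depth=12
  + 74.144.0.0/12 (H6) depth=12
  ? 74.152.3.205  path d0:-→d1:-→d2:-→d3:-→d4:-→d5:-→d6:-→d7:-→d8:-→d9:-→d10:-→d11:-→d12:H6  best=H6
  ? 194.0.0.5  path d0:-→d1:-→d2:-→d3:-→d4:-→d5:-→d6:-→d7:-→d8:H0→d9:-→d10:-  best=H0
  ? 194.52.163.1  path d0:-→d1:-→d2:-→d3:-→d4:-→d5:-→d6:-→d7:-→d8:H0→d9:-→d10:-→d11:-→d12:-→d13:-→d14:-→d15:H2→d16:-→d17:-→d18:-→d19:-→d20:-→d21:-→d22:-→d23:-→d24:H5→d25:-→d26:-  best=H5
  - 194.0.0.0/8 clear@8
  + 74.146.98.32/28 (H1) depth=28
  + 74.146.0.0/16 (H2) depth=16
  - 74.146.0.0/16 clear@16
  - 74.144.0.0/12 clear@12
  - 194.52.163.32/28 clear@28
  + 0.0.0.0/0 (H4) depth=0
  + 74.146.98.35/32 (H3) depth=32
  ? 74.146.98.35  path d0:H4→d1:-→d2:-→d3:-→d4:-→d5:-→d6:-→d7:-→d8:-→d9:-→d10:-→d11:-→d12:-→d13:-→d14:-→d15:-→d16:-→d17:-→d18:-→d19:-→d20:-→d21:-→d22:-→d23:-→d24:-→d25:-→d26:-→d27:-→d28:H1→d29:-→d30:-→d31:-→d32:H3  best=H3
  + 74.0.0.0/8 (H0) depth=8
  ? 74.146.98.37  path d0:H4→d1:-→d2:-→d3:-→d4:-→d5:-→d6:-→d7:-→d8:H0→d9:-→d10:-→d11:-→d12:-→d13:-→d14:-→d15:-→d16:-→d17:-→d18:-→d19:-→d20:-→d21:-→d22:-→d23:-→d24:-→d25:-→d26:-→d27:-→d28:H1→d29:-  best=H1
  ? 138.108.62.232  path d0:H4→d1:-  best=H4
  + 74.146.96.0/20 (H4) depth=20
  ? 74.146.98.35  path d0:H4→d1:-→d2:-→d3:-→d4:-→d5:-→d6:-→d7:-→d8:H0→d9:-→d10:-→d11:-→d12:-→d13:-→d14:-→d15:-→d16:-→d17:-→d18:-→d19:-→d20:H4→d21:-→d22:-→d23:-→d24:-→d25:-→d26:-→d27:-→d28:H1→d29:-→d30:-→d31:-→d32:H3  best=H3
  + 194.52.160.0/22 (H4) depth=22
  ? 74.146.98.32  path d0:H4→d1:-→d2:-→d3:-→d4:-→d5:-→d6:-→d7:-→d8:H0→d9:-→d10:-→d11:-→d12:-→d13:-→d14:-→d15:-→d16:-→d17:-→d18:-→d19:-→d20:H4→d21:-→d22:-→d23:-→d24:-→d25:-→d26:-→d27:-→d28:H1→d29:-→d30:-  best=H1

== LOOKUPS ==
["no-route","H1","H5","H5","H5","no-route","H0","H5","H6","H0","H5","H3","H1","H4","H3","H1"]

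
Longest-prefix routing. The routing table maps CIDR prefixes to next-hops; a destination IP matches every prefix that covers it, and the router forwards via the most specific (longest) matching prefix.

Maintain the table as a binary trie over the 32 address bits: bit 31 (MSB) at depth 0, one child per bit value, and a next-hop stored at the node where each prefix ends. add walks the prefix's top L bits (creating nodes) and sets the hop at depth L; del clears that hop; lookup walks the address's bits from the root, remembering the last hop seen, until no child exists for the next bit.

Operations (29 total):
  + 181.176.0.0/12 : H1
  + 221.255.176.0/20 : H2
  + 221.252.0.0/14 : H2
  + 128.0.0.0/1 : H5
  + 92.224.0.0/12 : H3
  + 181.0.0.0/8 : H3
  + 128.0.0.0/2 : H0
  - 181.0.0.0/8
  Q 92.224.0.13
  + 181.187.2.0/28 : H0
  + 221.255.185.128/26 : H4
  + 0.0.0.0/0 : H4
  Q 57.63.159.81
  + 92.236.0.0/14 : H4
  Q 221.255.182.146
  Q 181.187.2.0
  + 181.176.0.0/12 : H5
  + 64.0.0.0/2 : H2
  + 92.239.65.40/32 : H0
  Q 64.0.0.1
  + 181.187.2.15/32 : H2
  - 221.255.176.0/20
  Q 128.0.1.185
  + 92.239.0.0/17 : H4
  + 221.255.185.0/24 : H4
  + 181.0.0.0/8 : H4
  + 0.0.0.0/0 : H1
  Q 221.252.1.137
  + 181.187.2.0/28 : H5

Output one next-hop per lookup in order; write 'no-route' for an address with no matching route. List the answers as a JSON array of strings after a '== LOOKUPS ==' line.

Apply in order:
  add 181.176.0.0/12 -> H1 at depth 12
  add 221.255.176.0/20 -> H2 at depth 20
  add 221.252.0.0/14 -> H2 at depth 14
  add 128.0.0.0/1 -> H5 at depth 1
  add 92.224.0.0/12 -> H3 at depth 12
  add 181.0.0.0/8 -> H3 at depth 8
  add 128.0.0.0/2 -> H0 at depth 2
  - 181.0.0.0/8 clear@8
  Q 92.224.0.13: descend 010111001110 ; hops seen [H3] ; pick H3
  add 181.187.2.0/28 -> H0 at depth 28
  add 221.255.185.128/26 -> H4 at depth 26
  add 0.0.0.0/0 -> H4 at depth 0
  Q 57.63.159.81: descend 0 ; hops seen [H4] ; pick H4
  add 92.236.0.0/14 -> H4 at depth 14
  Q 221.255.182.146: descend 11011101111111111011 ; hops seen [H4,H5,H2,H2] ; pick H2
  Q 181.187.2.0: descend 1011010110111011000000100000 ; hops seen [H4,H5,H0,H1,H0] ; pick H0
  add 181.176.0.0/12 -> H5 at depth 12
  add 64.0.0.0/2 -> H2 at depth 2
  add 92.239.65.40/32 -> H0 at depth 32
  Q 64.0.0.1: descend 010 ; hops seen [H4,H2] ; pick H2
  add 181.187.2.15/32 -> H2 at depth 32
  - 221.255.176.0/20 clear@20
  Q 128.0.1.185: descend 10 ; hops seen [H4,H5,H0] ; pick H0
  add 92.239.0.0/17 -> H4 at depth 17
  add 221.255.185.0/24 -> H4 at depth 24
  add 181.0.0.0/8 -> H4 at depth 8
  add 0.0.0.0/0 -> H1 at depth 0
  Q 221.252.1.137: descend 11011101111111 ; hops seen [H1,H5,H2] ; pick H2
  add 181.187.2.0/28 -> H5 at depth 28

== LOOKUPS ==
["H3","H4","H2","H0","H2","H0","H2"]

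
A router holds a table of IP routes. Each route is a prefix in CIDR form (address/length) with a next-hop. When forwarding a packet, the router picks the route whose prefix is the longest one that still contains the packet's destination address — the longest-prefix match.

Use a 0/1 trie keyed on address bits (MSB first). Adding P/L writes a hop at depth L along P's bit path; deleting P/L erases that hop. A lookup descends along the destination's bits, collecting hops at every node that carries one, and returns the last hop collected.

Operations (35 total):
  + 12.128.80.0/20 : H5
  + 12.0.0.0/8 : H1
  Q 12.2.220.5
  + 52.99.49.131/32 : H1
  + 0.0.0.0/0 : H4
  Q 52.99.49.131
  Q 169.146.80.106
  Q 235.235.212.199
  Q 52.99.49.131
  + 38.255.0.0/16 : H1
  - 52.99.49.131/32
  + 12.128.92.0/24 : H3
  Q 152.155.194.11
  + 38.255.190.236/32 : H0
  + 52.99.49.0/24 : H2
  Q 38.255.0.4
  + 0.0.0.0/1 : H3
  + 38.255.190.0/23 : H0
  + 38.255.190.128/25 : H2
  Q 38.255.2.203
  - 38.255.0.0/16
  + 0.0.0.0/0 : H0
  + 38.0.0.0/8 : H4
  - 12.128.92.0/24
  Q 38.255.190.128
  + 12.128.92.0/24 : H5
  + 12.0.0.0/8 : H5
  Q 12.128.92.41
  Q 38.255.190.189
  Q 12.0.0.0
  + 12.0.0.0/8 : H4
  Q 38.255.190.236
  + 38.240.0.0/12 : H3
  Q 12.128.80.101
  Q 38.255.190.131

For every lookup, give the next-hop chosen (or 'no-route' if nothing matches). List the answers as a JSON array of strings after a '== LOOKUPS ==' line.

Apply in order:
  add 12.128.80.0/20 -> H5 at depth 20
  add 12.0.0.0/8 -> H1 at depth 8
  ? 12.2.220.5  path d0:-→d1:-→d2:-→d3:-→d4:-→d5:-→d6:-→d7:-→d8:H1  best=H1
  add 52.99.49.131/32 -> H1 at depth 32
  add 0.0.0.0/0 -> H4 at depth 0
  ? 52.99.49.131  path d0:H4→d1:-→d2:-→d3:-→d4:-→d5:-→d6:-→d7:-→d8:-→d9:-→d10:-→d11:-→d12:-→d13:-→d14:-→d15:-→d16:-→d17:-→d18:-→d19:-→d20:-→d21:-→d22:-→d23:-→d24:-→d25:-→d26:-→d27:-→d28:-→d29:-→d30:-→d31:-→d32:H1  best=H1
  ? 169.146.80.106  path d0:H4  best=H4
  ? 235.235.212.199  path d0:H4  best=H4
  ? 52.99.49.131  path d0:H4→d1:-→d2:-→d3:-→d4:-→d5:-→d6:-→d7:-→d8:-→d9:-→d10:-→d11:-→d12:-→d13:-→d14:-→d15:-→d16:-→d17:-→d18:-→d19:-→d20:-→d21:-→d22:-→d23:-→d24:-→d25:-→d26:-→d27:-→d28:-→d29:-→d30:-→d31:-→d32:H1  best=H1
  add 38.255.0.0/16 -> H1 at depth 16
  - 52.99.49.131/32 clear@32
  add 12.128.92.0/24 -> H3 at depth 24
  ? 152.155.194.11  path d0:H4  best=H4
  add 38.255.190.236/32 -> H0 at depth 32
  add 52.99.49.0/24 -> H2 at depth 24
  ? 38.255.0.4  path d0:H4→d1:-→d2:-→d3:-→d4:-→d5:-→d6:-→d7:-→d8:-→d9:-→d10:-→d11:-→d12:-→d13:-→d14:-→d15:-→d16:H1  best=H1
  add 0.0.0.0/1 -> H3 at depth 1
  add 38.255.190.0/23 -> H0 at depth 23
  add 38.255.190.128/25 -> H2 at depth 25
  ? 38.255.2.203  path d0:H4→d1:H3→d2:-→d3:-→d4:-→d5:-→d6:-→d7:-→d8:-→d9:-→d10:-→d11:-→d12:-→d13:-→d14:-→d15:-→d16:H1  best=H1
  - 38.255.0.0/16 clear@16
  add 0.0.0.0/0 -> H0 at depth 0
  add 38.0.0.0/8 -> H4 at depth 8
  - 12.128.92.0/24 clear@24
  ? 38.255.190.128  path d0:H0→d1:H3→d2:-→d3:-→d4:-→d5:-→d6:-→d7:-→d8:H4→d9:-→d10:-→d11:-→d12:-→d13:-→d14:-→d15:-→d16:-→d17:-→d18:-→d19:-→d20:-→d21:-→d22:-→d23:H0→d24:-→d25:H2  best=H2
  add 12.128.92.0/24 -> H5 at depth 24
  add 12.0.0.0/8 -> H5 at depth 8
  ? 12.128.92.41  path d0:H0→d1:H3→d2:-→d3:-→d4:-→d5:-→d6:-→d7:-→d8:H5→d9:-→d10:-→d11:-→d12:-→d13:-→d14:-→d15:-→d16:-→d17:-→d18:-→d19:-→d20:H5→d21:-→d22:-→d23:-→d24:H5  best=H5
  ? 38.255.190.189  path d0:H0→d1:H3→d2:-→d3:-→d4:-→d5:-→d6:-→d7:-→d8:H4→d9:-→d10:-→d11:-→d12:-→d13:-→d14:-→d15:-→d16:-→d17:-→d18:-→d19:-→d20:-→d21:-→d22:-→d23:H0→d24:-→d25:H2  best=H2
  ? 12.0.0.0  path d0:H0→d1:H3→d2:-→d3:-→d4:-→d5:-→d6:-→d7:-→d8:H5  best=H5
  add 12.0.0.0/8 -> H4 at depth 8
  ? 38.255.190.236  path d0:H0→d1:H3→d2:-→d3:-→d4:-→d5:-→d6:-→d7:-→d8:H4→d9:-→d10:-→d11:-→d12:-→d13:-→d14:-→d15:-→d16:-→d17:-→d18:-→d19:-→d20:-→d21:-→d22:-→d23:H0→d24:-→d25:H2→d26:-→d27:-→d28:-→d29:-→d30:-→d31:-→d32:H0  best=H0
  add 38.240.0.0/12 -> H3 at depth 12
  ? 12.128.80.101  path d0:H0→d1:H3→d2:-→d3:-→d4:-→d5:-→d6:-→d7:-→d8:H4→d9:-→d10:-→d11:-→d12:-→d13:-→d14:-→d15:-→d16:-→d17:-→d18:-→d19:-→d20:H5  best=H5
  ? 38.255.190.131  path d0:H0→d1:H3→d2:-→d3:-→d4:-→d5:-→d6:-→d7:-→d8:H4→d9:-→d10:-→d11:-→d12:H3→d13:-→d14:-→d15:-→d16:-→d17:-→d18:-→d19:-→d20:-→d21:-→d22:-→d23:H0→d24:-→d25:H2  best=H2

== LOOKUPS ==
["H1","H1","H4","H4","H1","H4","H1","H1","H2","H5","H2","H5","H0","H5","H2"]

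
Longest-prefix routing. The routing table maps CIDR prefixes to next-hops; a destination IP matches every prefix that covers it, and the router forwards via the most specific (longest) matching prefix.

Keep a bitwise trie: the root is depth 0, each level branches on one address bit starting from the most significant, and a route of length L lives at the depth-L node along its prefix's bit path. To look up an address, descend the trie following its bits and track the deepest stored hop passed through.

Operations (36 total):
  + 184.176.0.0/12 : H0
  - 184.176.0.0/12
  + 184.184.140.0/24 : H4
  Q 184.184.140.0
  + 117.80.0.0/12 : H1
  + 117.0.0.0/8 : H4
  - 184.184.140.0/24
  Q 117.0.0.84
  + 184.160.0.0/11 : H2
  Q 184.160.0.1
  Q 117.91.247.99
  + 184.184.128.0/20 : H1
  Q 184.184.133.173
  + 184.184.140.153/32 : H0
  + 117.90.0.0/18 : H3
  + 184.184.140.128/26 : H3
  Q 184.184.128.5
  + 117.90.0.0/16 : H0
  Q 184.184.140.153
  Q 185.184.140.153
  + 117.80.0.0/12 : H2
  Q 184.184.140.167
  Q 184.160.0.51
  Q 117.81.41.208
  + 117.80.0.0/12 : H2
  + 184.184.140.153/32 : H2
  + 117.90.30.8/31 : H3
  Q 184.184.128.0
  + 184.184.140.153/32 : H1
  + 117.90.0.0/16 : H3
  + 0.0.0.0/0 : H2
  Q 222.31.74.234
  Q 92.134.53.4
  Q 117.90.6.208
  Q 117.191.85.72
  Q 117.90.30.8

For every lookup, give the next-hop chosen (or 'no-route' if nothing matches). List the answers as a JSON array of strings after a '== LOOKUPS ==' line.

Apply in order:
  add 184.176.0.0/12 -> H0 at depth 12
  - 184.176.0.0/12 clear@12
  add 184.184.140.0/24 -> H4 at depth 24
  ? 184.184.140.0  path d0:-→d1:-→d2:-→d3:-→d4:-→d5:-→d6:-→d7:-→d8:-→d9:-→d10:-→d11:-→d12:-→d13:-→d14:-→d15:-→d16:-→d17:-→d18:-→d19:-→d20:-→d21:-→d22:-→d23:-→d24:H4  best=H4
  add 117.80.0.0/12 -> H1 at depth 12
  add 117.0.0.0/8 -> H4 at depth 8
  - 184.184.140.0/24 clear@24
  ? 117.0.0.84  path d0:-→d1:-→d2:-→d3:-→d4:-→d5:-→d6:-→d7:-→d8:H4→d9:-  best=H4
  add 184.160.0.0/11 -> H2 at depth 11
  ? 184.160.0.1  path d0:-→d1:-→d2:-→d3:-→d4:-→d5:-→d6:-→d7:-→d8:-→d9:-→d10:-→d11:H2  best=H2
  ? 117.91.247.99  path d0:-→d1:-→d2:-→d3:-→d4:-→d5:-→d6:-→d7:-→d8:H4→d9:-→d10:-→d11:-→d12:H1  best=H1
  add 184.184.128.0/20 -> H1 at depth 20
  ? 184.184.133.173  path d0:-→d1:-→d2:-→d3:-→d4:-→d5:-→d6:-→d7:-→d8:-→d9:-→d10:-→d11:H2→d12:-→d13:-→d14:-→d15:-→d16:-→d17:-→d18:-→d19:-→d20:H1  best=H1
  add 184.184.140.153/32 -> H0 at depth 32
  add 117.90.0.0/18 -> H3 at depth 18
  add 184.184.140.128/26 -> H3 at depth 26
  ? 184.184.128.5  path d0:-→d1:-→d2:-→d3:-→d4:-→d5:-→d6:-→d7:-→d8:-→d9:-→d10:-→d11:H2→d12:-→d13:-→d14:-→d15:-→d16:-→d17:-→d18:-→d19:-→d20:H1  best=H1
  add 117.90.0.0/16 -> H0 at depth 16
  ? 184.184.140.153  path d0:-→d1:-→d2:-→d3:-→d4:-→d5:-→d6:-→d7:-→d8:-→d9:-→d10:-→d11:H2→d12:-→d13:-→d14:-→d15:-→d16:-→d17:-→d18:-→d19:-→d20:H1→d21:-→d22:-→d23:-→d24:-→d25:-→d26:H3→d27:-→d28:-→d29:-→d30:-→d31:-→d32:H0  best=H0
  ? 185.184.140.153  path d0:-→d1:-→d2:-→d3:-→d4:-→d5:-→d6:-→d7:-  best=no-route
  add 117.80.0.0/12 -> H2 at depth 12
  ? 184.184.140.167  path d0:-→d1:-→d2:-→d3:-→d4:-→d5:-→d6:-→d7:-→d8:-→d9:-→d10:-→d11:H2→d12:-→d13:-→d14:-→d15:-→d16:-→d17:-→d18:-→d19:-→d20:H1→d21:-→d22:-→d23:-→d24:-→d25:-→d26:H3  best=H3
  ? 184.160.0.51  path d0:-→d1:-→d2:-→d3:-→d4:-→d5:-→d6:-→d7:-→d8:-→d9:-→d10:-→d11:H2  best=H2
  ? 117.81.41.208  path d0:-→d1:-→d2:-→d3:-→d4:-→d5:-→d6:-→d7:-→d8:H4→d9:-→d10:-→d11:-→d12:H2  best=H2
  add 117.80.0.0/12 -> H2 at depth 12
  add 184.184.140.153/32 -> H2 at depth 32
  add 117.90.30.8/31 -> H3 at depth 31
  ? 184.184.128.0  path d0:-→d1:-→d2:-→d3:-→d4:-→d5:-→d6:-→d7:-→d8:-→d9:-→d10:-→d11:H2→d12:-→d13:-→d14:-→d15:-→d16:-→d17:-→d18:-→d19:-→d20:H1  best=H1
  add 184.184.140.153/32 -> H1 at depth 32
  add 117.90.0.0/16 -> H3 at depth 16
  add 0.0.0.0/0 -> H2 at depth 0
  ? 222.31.74.234  path d0:H2→d1:-  best=H2
  ? 92.134.53.4  path d0:H2→d1:-→d2:-  best=H2
  ? 117.90.6.208  path d0:H2→d1:-→d2:-→d3:-→d4:-→d5:-→d6:-→d7:-→d8:H4→d9:-→d10:-→d11:-→d12:H2→d13:-→d14:-→d15:-→d16:H3→d17:-→d18:H3→d19:-  best=H3
  ? 117.191.85.72  path d0:H2→d1:-→d2:-→d3:-→d4:-→d5:-→d6:-→d7:-→d8:H4  best=H4
  ? 117.90.30.8  path d0:H2→d1:-→d2:-→d3:-→d4:-→d5:-→d6:-→d7:-→d8:H4→d9:-→d10:-→d11:-→d12:H2→d13:-→d14:-→d15:-→d16:H3→d17:-→d18:H3→d19:-→d20:-→d21:-→d22:-→d23:-→d24:-→d25:-→d26:-→d27:-→d28:-→d29:-→d30:-→d31:H3  best=H3

== LOOKUPS ==
["H4","H4","H2","H1","H1","H1","H0","no-route","H3","H2","H2","H1","H2","H2","H3","H4","H3"]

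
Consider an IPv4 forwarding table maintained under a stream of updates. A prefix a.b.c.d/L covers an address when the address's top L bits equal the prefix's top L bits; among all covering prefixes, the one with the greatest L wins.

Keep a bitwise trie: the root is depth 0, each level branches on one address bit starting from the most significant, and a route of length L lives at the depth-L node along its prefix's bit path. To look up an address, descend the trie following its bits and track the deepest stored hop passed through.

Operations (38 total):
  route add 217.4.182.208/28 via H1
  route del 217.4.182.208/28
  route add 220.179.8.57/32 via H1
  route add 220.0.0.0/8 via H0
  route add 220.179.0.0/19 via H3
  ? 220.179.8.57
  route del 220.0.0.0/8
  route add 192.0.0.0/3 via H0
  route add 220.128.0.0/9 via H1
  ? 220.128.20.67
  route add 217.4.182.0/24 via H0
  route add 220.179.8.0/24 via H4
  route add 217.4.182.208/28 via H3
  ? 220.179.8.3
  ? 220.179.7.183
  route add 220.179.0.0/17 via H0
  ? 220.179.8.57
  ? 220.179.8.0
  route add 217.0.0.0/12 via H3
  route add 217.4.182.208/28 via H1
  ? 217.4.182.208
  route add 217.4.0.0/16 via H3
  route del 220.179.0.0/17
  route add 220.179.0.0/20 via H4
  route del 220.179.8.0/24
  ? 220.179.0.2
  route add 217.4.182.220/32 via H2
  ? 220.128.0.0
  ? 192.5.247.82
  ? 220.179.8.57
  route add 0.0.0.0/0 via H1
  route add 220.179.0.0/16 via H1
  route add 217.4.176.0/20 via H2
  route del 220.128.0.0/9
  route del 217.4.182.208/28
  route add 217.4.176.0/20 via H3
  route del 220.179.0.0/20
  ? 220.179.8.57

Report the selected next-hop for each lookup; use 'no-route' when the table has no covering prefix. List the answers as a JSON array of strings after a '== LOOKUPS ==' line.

Trace:
  add 217.4.182.208/28 -> H1 at depth 28
  - 217.4.182.208/28 clear@28
  add 220.179.8.57/32 -> H1 at depth 32
  add 220.0.0.0/8 -> H0 at depth 8
  add 220.179.0.0/19 -> H3 at depth 19
  Q 220.179.8.57: descend 11011100101100110000100000111001 ; hops seen [H0,H3,H1] ; pick H1
  - 220.0.0.0/8 clear@8
  add 192.0.0.0/3 -> H0 at depth 3
  add 220.128.0.0/9 -> H1 at depth 9
  Q 220.128.20.67: descend 1101110010 ; hops seen [H0,H1] ; pick H1
  add 217.4.182.0/24 -> H0 at depth 24
  add 220.179.8.0/24 -> H4 at depth 24
  add 217.4.182.208/28 -> H3 at depth 28
  Q 220.179.8.3: descend 11011100101100110000100000 ; hops seen [H0,H1,H3,H4] ; pick H4
  Q 220.179.7.183: descend 11011100101100110000 ; hops seen [H0,H1,H3] ; pick H3
  add 220.179.0.0/17 -> H0 at depth 17
  Q 220.179.8.57: descend 11011100101100110000100000111001 ; hops seen [H0,H1,H0,H3,H4,H1] ; pick H1
  Q 220.179.8.0: descend 11011100101100110000100000 ; hops seen [H0,H1,H0,H3,H4] ; pick H4
  add 217.0.0.0/12 -> H3 at depth 12
  add 217.4.182.208/28 -> H1 at depth 28
  Q 217.4.182.208: descend 1101100100000100101101101101 ; hops seen [H0,H3,H0,H1] ; pick H1
  add 217.4.0.0/16 -> H3 at depth 16
  - 220.179.0.0/17 clear@17
  add 220.179.0.0/20 -> H4 at depth 20
  - 220.179.8.0/24 clear@24
  Q 220.179.0.2: descend 11011100101100110000 ; hops seen [H0,H1,H3,H4] ; pick H4
  add 217.4.182.220/32 -> H2 at depth 32
  Q 220.128.0.0: descend 1101110010 ; hops seen [H0,H1] ; pick H1
  Q 192.5.247.82: descend 110 ; hops seen [H0] ; pick H0
  Q 220.179.8.57: descend 11011100101100110000100000111001 ; hops seen [H0,H1,H3,H4,H1] ; pick H1
  add 0.0.0.0/0 -> H1 at depth 0
  add 220.179.0.0/16 -> H1 at depth 16
  add 217.4.176.0/20 -> H2 at depth 20
  - 220.128.0.0/9 clear@9
  - 217.4.182.208/28 clear@28
  add 217.4.176.0/20 -> H3 at depth 20
  - 220.179.0.0/20 clear@20
  Q 220.179.8.57: descend 11011100101100110000100000111001 ; hops seen [H1,H0,H1,H3,H1] ; pick H1

== LOOKUPS ==
["H1","H1","H4","H3","H1","H4","H1","H4","H1","H0","H1","H1"]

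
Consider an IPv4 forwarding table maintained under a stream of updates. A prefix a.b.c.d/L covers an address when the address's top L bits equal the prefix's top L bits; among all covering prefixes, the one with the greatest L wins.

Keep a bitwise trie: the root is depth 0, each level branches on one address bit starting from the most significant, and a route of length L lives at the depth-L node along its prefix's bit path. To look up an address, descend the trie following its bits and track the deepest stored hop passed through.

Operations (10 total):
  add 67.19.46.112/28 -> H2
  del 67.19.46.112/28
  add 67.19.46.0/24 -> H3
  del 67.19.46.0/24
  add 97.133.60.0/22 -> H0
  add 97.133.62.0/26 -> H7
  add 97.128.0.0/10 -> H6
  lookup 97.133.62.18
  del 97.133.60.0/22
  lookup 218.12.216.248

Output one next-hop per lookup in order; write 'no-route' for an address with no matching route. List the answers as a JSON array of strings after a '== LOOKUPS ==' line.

Trace:
  add 67.19.46.112/28 -> H2 at depth 28
  - 67.19.46.112/28 clear@28
  add 67.19.46.0/24 -> H3 at depth 24
  - 67.19.46.0/24 clear@24
  add 97.133.60.0/22 -> H0 at depth 22
  add 97.133.62.0/26 -> H7 at depth 26
  add 97.128.0.0/10 -> H6 at depth 10
  Q 97.133.62.18: descend 01100001100001010011111000 ; hops seen [H6,H0,H7] ; pick H7
  - 97.133.60.0/22 clear@22
  Q 218.12.216.248: descend ε ; hops seen [∅] ; pick no-route

== LOOKUPS ==
["H7","no-route"]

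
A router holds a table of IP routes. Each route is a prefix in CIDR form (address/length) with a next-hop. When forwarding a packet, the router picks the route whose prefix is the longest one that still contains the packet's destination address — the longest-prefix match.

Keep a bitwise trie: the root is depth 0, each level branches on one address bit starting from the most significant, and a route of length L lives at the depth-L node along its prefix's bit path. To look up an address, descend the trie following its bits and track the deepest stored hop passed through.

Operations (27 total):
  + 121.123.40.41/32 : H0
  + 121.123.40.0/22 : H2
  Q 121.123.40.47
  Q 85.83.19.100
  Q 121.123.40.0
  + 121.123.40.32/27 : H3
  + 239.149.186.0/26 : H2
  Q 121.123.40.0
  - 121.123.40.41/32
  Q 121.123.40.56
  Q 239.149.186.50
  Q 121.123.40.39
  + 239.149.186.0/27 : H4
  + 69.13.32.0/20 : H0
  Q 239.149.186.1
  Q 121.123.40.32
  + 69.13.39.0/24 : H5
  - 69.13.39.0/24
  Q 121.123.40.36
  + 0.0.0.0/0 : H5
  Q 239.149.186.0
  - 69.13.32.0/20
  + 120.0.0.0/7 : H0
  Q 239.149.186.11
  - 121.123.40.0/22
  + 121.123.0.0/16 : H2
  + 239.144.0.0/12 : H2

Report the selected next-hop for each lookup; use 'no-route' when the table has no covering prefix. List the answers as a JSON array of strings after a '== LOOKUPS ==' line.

Trace:
  + 121.123.40.41/32 (H0) depth=32
  + 121.123.40.0/22 (H2) depth=22
  ? 121.123.40.47  path d0:-→d1:-→d2:-→d3:-→d4:-→d5:-→d6:-→d7:-→d8:-→d9:-→d10:-→d11:-→d12:-→d13:-→d14:-→d15:-→d16:-→d17:-→d18:-→d19:-→d20:-→d21:-→d22:H2→d23:-→d24:-→d25:-→d26:-→d27:-→d28:-→d29:-  best=H2
  ? 85.83.19.100  path d0:-→d1:-→d2:-  best=no-route
  ? 121.123.40.0  path d0:-→d1:-→d2:-→d3:-→d4:-→d5:-→d6:-→d7:-→d8:-→d9:-→d10:-→d11:-→d12:-→d13:-→d14:-→d15:-→d16:-→d17:-→d18:-→d19:-→d20:-→d21:-→d22:H2→d23:-→d24:-→d25:-→d26:-  best=H2
  + 121.123.40.32/27 (H3) depth=27
  + 239.149.186.0/26 (H2) depth=26
  ? 121.123.40.0  path d0:-→d1:-→d2:-→d3:-→d4:-→d5:-→d6:-→d7:-→d8:-→d9:-→d10:-→d11:-→d12:-→d13:-→d14:-→d15:-→d16:-→d17:-→d18:-→d19:-→d20:-→d21:-→d22:H2→d23:-→d24:-→d25:-→d26:-  best=H2
  - 121.123.40.41/32 clear@32
  ? 121.123.40.56  path d0:-→d1:-→d2:-→d3:-→d4:-→d5:-→d6:-→d7:-→d8:-→d9:-→d10:-→d11:-→d12:-→d13:-→d14:-→d15:-→d16:-→d17:-→d18:-→d19:-→d20:-→d21:-→d22:H2→d23:-→d24:-→d25:-→d26:-→d27:H3  best=H3
  ? 239.149.186.50  path d0:-→d1:-→d2:-→d3:-→d4:-→d5:-→d6:-→d7:-→d8:-→d9:-→d10:-→d11:-→d12:-→d13:-→d14:-→d15:-→d16:-→d17:-→d18:-→d19:-→d20:-→d21:-→d22:-→d23:-→d24:-→d25:-→d26:H2  best=H2
  ? 121.123.40.39  path d0:-→d1:-→d2:-→d3:-→d4:-→d5:-→d6:-→d7:-→d8:-→d9:-→d10:-→d11:-→d12:-→d13:-→d14:-→d15:-→d16:-→d17:-→d18:-→d19:-→d20:-→d21:-→d22:H2→d23:-→d24:-→d25:-→d26:-→d27:H3→d28:-  best=H3
  + 239.149.186.0/27 (H4) depth=27
  + 69.13.32.0/20 (H0) depth=20
  ? 239.149.186.1  path d0:-→d1:-→d2:-→d3:-→d4:-→d5:-→d6:-→d7:-→d8:-→d9:-→d10:-→d11:-→d12:-→d13:-→d14:-→d15:-→d16:-→d17:-→d18:-→d19:-→d20:-→d21:-→d22:-→d23:-→d24:-→d25:-→d26:H2→d27:H4  best=H4
  ? 121.123.40.32  path d0:-→d1:-→d2:-→d3:-→d4:-→d5:-→d6:-→d7:-→d8:-→d9:-→d10:-→d11:-→d12:-→d13:-→d14:-→d15:-→d16:-→d17:-→d18:-→d19:-→d20:-→d21:-→d22:H2→d23:-→d24:-→d25:-→d26:-→d27:H3→d28:-  best=H3
  + 69.13.39.0/24 (H5) depth=24
  - 69.13.39.0/24 clear@24
  ? 121.123.40.36  path d0:-→d1:-→d2:-→d3:-→d4:-→d5:-→d6:-→d7:-→d8:-→d9:-→d10:-→d11:-→d12:-→d13:-→d14:-→d15:-→d16:-→d17:-→d18:-→d19:-→d20:-→d21:-→d22:H2→d23:-→d24:-→d25:-→d26:-→d27:H3→d28:-  best=H3
  + 0.0.0.0/0 (H5) depth=0
  ? 239.149.186.0  path d0:H5→d1:-→d2:-→d3:-→d4:-→d5:-→d6:-→d7:-→d8:-→d9:-→d10:-→d11:-→d12:-→d13:-→d14:-→d15:-→d16:-→d17:-→d18:-→d19:-→d20:-→d21:-→d22:-→d23:-→d24:-→d25:-→d26:H2→d27:H4  best=H4
  - 69.13.32.0/20 clear@20
  + 120.0.0.0/7 (H0) depth=7
  ? 239.149.186.11  path d0:H5→d1:-→d2:-→d3:-→d4:-→d5:-→d6:-→d7:-→d8:-→d9:-→d10:-→d11:-→d12:-→d13:-→d14:-→d15:-→d16:-→d17:-→d18:-→d19:-→d20:-→d21:-→d22:-→d23:-→d24:-→d25:-→d26:H2→d27:H4  best=H4
  - 121.123.40.0/22 clear@22
  + 121.123.0.0/16 (H2) depth=16
  + 239.144.0.0/12 (H2) depth=12

== LOOKUPS ==
["H2","no-route","H2","H2","H3","H2","H3","H4","H3","H3","H4","H4"]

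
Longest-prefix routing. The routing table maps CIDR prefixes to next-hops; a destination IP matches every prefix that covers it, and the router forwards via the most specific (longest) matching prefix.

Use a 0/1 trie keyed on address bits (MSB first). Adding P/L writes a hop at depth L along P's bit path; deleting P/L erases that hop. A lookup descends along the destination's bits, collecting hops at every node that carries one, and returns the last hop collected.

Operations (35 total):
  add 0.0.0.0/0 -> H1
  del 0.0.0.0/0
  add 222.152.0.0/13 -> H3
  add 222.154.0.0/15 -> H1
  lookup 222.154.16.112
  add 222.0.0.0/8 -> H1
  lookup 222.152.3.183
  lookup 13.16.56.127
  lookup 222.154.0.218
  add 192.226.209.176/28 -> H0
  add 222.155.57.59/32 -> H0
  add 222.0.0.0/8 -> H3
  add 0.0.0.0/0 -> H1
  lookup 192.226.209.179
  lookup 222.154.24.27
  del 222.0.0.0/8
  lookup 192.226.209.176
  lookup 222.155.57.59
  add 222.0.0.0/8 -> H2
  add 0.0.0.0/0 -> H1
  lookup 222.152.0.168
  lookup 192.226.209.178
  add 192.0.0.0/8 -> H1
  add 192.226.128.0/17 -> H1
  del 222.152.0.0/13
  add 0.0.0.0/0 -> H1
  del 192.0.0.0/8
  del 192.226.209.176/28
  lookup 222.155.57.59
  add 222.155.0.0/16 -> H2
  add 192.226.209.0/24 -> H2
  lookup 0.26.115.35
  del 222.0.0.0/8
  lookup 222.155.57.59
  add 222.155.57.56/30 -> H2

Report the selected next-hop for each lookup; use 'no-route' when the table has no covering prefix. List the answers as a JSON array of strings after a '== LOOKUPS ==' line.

Trace:
  add 0.0.0.0/0 -> H1 at depth 0
  - 0.0.0.0/0 clear@0
  add 222.152.0.0/13 -> H3 at depth 13
  add 222.154.0.0/15 -> H1 at depth 15
  ? 222.154.16.112  path d0:-→d1:-→d2:-→d3:-→d4:-→d5:-→d6:-→d7:-→d8:-→d9:-→d10:-→d11:-→d12:-→d13:H3→d14:-→d15:H1  best=H1
  add 222.0.0.0/8 -> H1 at depth 8
  ? 222.152.3.183  path d0:-→d1:-→d2:-→d3:-→d4:-→d5:-→d6:-→d7:-→d8:H1→d9:-→d10:-→d11:-→d12:-→d13:H3→d14:-  best=H3
  ? 13.16.56.127  path d0:-  best=no-route
  ? 222.154.0.218  path d0:-→d1:-→d2:-→d3:-→d4:-→d5:-→d6:-→d7:-→d8:H1→d9:-→d10:-→d11:-→d12:-→d13:H3→d14:-→d15:H1  best=H1
  add 192.226.209.176/28 -> H0 at depth 28
  add 222.155.57.59/32 -> H0 at depth 32
  add 222.0.0.0/8 -> H3 at depth 8
  add 0.0.0.0/0 -> H1 at depth 0
  ? 192.226.209.179  path d0:H1→d1:-→d2:-→d3:-→d4:-→d5:-→d6:-→d7:-→d8:-→d9:-→d10:-→d11:-→d12:-→d13:-→d14:-→d15:-→d16:-→d17:-→d18:-→d19:-→d20:-→d21:-→d22:-→d23:-→d24:-→d25:-→d26:-→d27:-→d28:H0  best=H0
  ? 222.154.24.27  path d0:H1→d1:-→d2:-→d3:-→d4:-→d5:-→d6:-→d7:-→d8:H3→d9:-→d10:-→d11:-→d12:-→d13:H3→d14:-→d15:H1  best=H1
  - 222.0.0.0/8 clear@8
  ? 192.226.209.176  path d0:H1→d1:-→d2:-→d3:-→d4:-→d5:-→d6:-→d7:-→d8:-→d9:-→d10:-→d11:-→d12:-→d13:-→d14:-→d15:-→d16:-→d17:-→d18:-→d19:-→d20:-→d21:-→d22:-→d23:-→d24:-→d25:-→d26:-→d27:-→d28:H0  best=H0
  ? 222.155.57.59  path d0:H1→d1:-→d2:-→d3:-→d4:-→d5:-→d6:-→d7:-→d8:-→d9:-→d10:-→d11:-→d12:-→d13:H3→d14:-→d15:H1→d16:-→d17:-→d18:-→d19:-→d20:-→d21:-→d22:-→d23:-→d24:-→d25:-→d26:-→d27:-→d28:-→d29:-→d30:-→d31:-→d32:H0  best=H0
  add 222.0.0.0/8 -> H2 at depth 8
  add 0.0.0.0/0 -> H1 at depth 0
  ? 222.152.0.168  path d0:H1→d1:-→d2:-→d3:-→d4:-→d5:-→d6:-→d7:-→d8:H2→d9:-→d10:-→d11:-→d12:-→d13:H3→d14:-  best=H3
  ? 192.226.209.178  path d0:H1→d1:-→d2:-→d3:-→d4:-→d5:-→d6:-→d7:-→d8:-→d9:-→d10:-→d11:-→d12:-→d13:-→d14:-→d15:-→d16:-→d17:-→d18:-→d19:-→d20:-→d21:-→d22:-→d23:-→d24:-→d25:-→d26:-→d27:-→d28:H0  best=H0
  add 192.0.0.0/8 -> H1 at depth 8
  add 192.226.128.0/17 -> H1 at depth 17
  - 222.152.0.0/13 clear@13
  add 0.0.0.0/0 -> H1 at depth 0
  - 192.0.0.0/8 clear@8
  - 192.226.209.176/28 clear@28
  ? 222.155.57.59  path d0:H1→d1:-→d2:-→d3:-→d4:-→d5:-→d6:-→d7:-→d8:H2→d9:-→d10:-→d11:-→d12:-→d13:-→d14:-→d15:H1→d16:-→d17:-→d18:-→d19:-→d20:-→d21:-→d22:-→d23:-→d24:-→d25:-→d26:-→d27:-→d28:-→d29:-→d30:-→d31:-→d32:H0  best=H0
  add 222.155.0.0/16 -> H2 at depth 16
  add 192.226.209.0/24 -> H2 at depth 24
  ? 0.26.115.35  path d0:H1  best=H1
  - 222.0.0.0/8 clear@8
  ? 222.155.57.59  path d0:H1→d1:-→d2:-→d3:-→d4:-→d5:-→d6:-→d7:-→d8:-→d9:-→d10:-→d11:-→d12:-→d13:-→d14:-→d15:H1→d16:H2→d17:-→d18:-→d19:-→d20:-→d21:-→d22:-→d23:-→d24:-→d25:-→d26:-→d27:-→d28:-→d29:-→d30:-→d31:-→d32:H0  best=H0
  add 222.155.57.56/30 -> H2 at depth 30

== LOOKUPS ==
["H1","H3","no-route","H1","H0","H1","H0","H0","H3","H0","H0","H1","H0"]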